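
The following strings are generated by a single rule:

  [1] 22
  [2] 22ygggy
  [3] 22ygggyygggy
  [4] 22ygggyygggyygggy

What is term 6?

22ygggyygggyygggyygggyygggy

The strings grow by a fixed suffix ygggy each time.
From 22ygggyygggyygggy, 2 further steps: 22ygggyygggyygggy → 22ygggyygggyygggyygggy → (answer).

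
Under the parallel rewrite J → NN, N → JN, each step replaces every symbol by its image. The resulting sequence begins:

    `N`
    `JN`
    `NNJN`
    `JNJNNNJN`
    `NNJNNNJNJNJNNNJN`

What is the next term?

φ(NNJNNNJNJNJNNNJN) expands symbol-by-symbol to JN JN NN JN JN JN NN JN NN JN NN JN JN JN NN JN; joining the 16 pieces gives the next term.

JNJNNNJNJNJNNNJNNNJNNNJNJNJNNNJN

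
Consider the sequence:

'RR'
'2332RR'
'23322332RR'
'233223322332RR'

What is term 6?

23322332233223322332RR

Each term is the previous one with 2332 prepended.
From 233223322332RR, 2 further steps: 233223322332RR → 2332233223322332RR → (answer).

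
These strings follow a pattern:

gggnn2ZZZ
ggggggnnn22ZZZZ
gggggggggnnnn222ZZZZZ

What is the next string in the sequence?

The n-th term is 3n g's then n+1 n's then n 2's then n+2 Z's (n = 1, 2, …).
At n = 4 the blocks have lengths 12, 5, 4, 6.

ggggggggggggnnnnn2222ZZZZZZ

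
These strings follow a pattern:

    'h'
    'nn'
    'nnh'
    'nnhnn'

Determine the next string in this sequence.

nnhnnnnh

This is a Fibonacci-style word recurrence s(k) = s(k−1)·s(k−2): e.g. nn·h = nnh.
Continuing: nnhnn · nnh gives term 5.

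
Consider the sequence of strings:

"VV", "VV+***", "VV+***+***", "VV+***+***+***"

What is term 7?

Every step adds +*** to the end: s(k+1) = s(k)·+***.
From VV+***+***+***, 3 further steps: VV+***+***+*** → VV+***+***+***+*** → VV+***+***+***+***+*** → (answer).

VV+***+***+***+***+***+***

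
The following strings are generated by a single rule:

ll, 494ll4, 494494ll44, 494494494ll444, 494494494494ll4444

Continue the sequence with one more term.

Each term wraps the previous one in 494 on the left and 4 on the right.
Applying this once more to 494494494494ll4444:

494494494494494ll44444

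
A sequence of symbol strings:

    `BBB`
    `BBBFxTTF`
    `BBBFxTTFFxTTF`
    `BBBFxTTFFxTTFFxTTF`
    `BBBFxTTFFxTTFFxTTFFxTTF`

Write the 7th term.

BBBFxTTFFxTTFFxTTFFxTTFFxTTFFxTTF

Every step adds FxTTF to the end: s(k+1) = s(k)·FxTTF.
From BBBFxTTFFxTTFFxTTFFxTTF, 2 further steps: BBBFxTTFFxTTFFxTTFFxTTF → BBBFxTTFFxTTFFxTTFFxTTFFxTTF → (answer).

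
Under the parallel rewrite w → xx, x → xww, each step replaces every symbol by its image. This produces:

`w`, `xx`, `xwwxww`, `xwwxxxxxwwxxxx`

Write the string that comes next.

xwwxxxxxwwxwwxwwxwwxwwxxxxxwwxwwxwwxww

Applying the rule to each of the 14 symbols of xwwxxxxxwwxxxx gives the pieces xww xx xx xww xww xww xww xww xx xx xww xww xww xww, which concatenate to the answer.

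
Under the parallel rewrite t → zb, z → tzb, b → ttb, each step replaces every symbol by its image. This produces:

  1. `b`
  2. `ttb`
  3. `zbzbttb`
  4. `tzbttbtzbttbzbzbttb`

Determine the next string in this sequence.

Replace each of the 19 characters of tzbttbtzbttbzbzbttb in place — zb tzb ttb zb zb ttb zb tzb ttb zb zb ttb tzb ttb tzb ttb zb zb ttb — and concatenate.

zbtzbttbzbzbttbzbtzbttbzbzbttbtzbttbtzbttbzbzbttb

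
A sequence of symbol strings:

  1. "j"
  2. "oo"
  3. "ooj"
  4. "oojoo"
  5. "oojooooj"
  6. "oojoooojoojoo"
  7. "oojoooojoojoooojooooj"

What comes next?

Each term (from the third on) is the previous term followed by the one before it: term 3 = oo·j = ooj.
So term 8 is oojoooojoojoooojooooj·oojoooojoojoo.

oojoooojoojoooojoooojoojoooojoojoo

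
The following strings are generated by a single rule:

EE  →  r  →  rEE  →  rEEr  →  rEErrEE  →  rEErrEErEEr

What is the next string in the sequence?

rEErrEErEErrEErrEE

From term 3 onward, concatenate the last term with the second-to-last: r·EE = rEE, rEE·r = rEEr, …
So term 7 is rEErrEErEEr·rEErrEE.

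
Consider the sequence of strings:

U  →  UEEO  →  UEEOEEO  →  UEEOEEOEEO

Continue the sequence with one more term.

Each term is the previous one with EEO appended.
Applying this once more to UEEOEEOEEO:

UEEOEEOEEOEEO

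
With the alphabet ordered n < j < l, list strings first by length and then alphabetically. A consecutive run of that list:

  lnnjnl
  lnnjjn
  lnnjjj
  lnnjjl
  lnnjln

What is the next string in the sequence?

lnnjlj

Treat lnnjln as a base-3 numeral over the given alphabet and add one, carrying through any trailing l's.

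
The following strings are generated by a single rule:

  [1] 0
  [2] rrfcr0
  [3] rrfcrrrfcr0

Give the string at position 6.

rrfcrrrfcrrrfcrrrfcrrrfcr0

The strings grow by a fixed prefix rrfcr each time.
From rrfcrrrfcr0, 3 further steps: rrfcrrrfcr0 → rrfcrrrfcrrrfcr0 → rrfcrrrfcrrrfcrrrfcr0 → (answer).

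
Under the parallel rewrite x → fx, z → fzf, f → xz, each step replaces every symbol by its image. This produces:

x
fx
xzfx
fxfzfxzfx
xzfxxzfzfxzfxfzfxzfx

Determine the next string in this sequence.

Replace each of the 20 characters of xzfxxzfzfxzfxfzfxzfx in place — fx fzf xz fx fx fzf xz fzf xz fx fzf xz fx xz fzf xz fx fzf xz fx — and concatenate.

fxfzfxzfxfxfzfxzfzfxzfxfzfxzfxxzfzfxzfxfzfxzfx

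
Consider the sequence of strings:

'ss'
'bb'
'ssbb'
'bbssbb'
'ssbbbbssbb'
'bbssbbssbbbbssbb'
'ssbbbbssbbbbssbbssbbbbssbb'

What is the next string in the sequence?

Each term (from the third on) is the two preceding terms concatenated in order: term 3 = ss·bb = ssbb.
The next term joins bbssbbssbbbbssbb and ssbbbbssbbbbssbbssbbbbssbb.

bbssbbssbbbbssbbssbbbbssbbbbssbbssbbbbssbb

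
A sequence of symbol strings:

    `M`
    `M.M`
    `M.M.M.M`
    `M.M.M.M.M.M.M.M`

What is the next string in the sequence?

s(k+1) = s(k)·.·s(k) — each term doubles the last with '.' between the halves.
Doubling M.M.M.M.M.M.M.M with '.' between the halves:

M.M.M.M.M.M.M.M.M.M.M.M.M.M.M.M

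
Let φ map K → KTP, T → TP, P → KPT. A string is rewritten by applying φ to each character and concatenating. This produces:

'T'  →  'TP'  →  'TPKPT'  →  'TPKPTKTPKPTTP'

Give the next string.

TPKPTKTPKPTTPKTPTPKPTKTPKPTTPTPKPT

φ(TPKPTKTPKPTTP) expands symbol-by-symbol to TP KPT KTP KPT TP KTP TP KPT KTP KPT TP TP KPT; joining the 13 pieces gives the next term.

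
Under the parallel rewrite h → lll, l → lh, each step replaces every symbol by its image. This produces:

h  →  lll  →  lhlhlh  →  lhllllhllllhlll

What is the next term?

φ(lhllllhllllhlll) expands symbol-by-symbol to lh lll lh lh lh lh lll lh lh lh lh lll lh lh lh; joining the 15 pieces gives the next term.

lhllllhlhlhlhllllhlhlhlhllllhlhlh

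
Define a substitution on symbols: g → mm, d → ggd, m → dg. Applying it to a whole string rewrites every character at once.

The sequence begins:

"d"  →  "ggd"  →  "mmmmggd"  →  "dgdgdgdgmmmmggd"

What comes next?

φ(dgdgdgdgmmmmggd) expands symbol-by-symbol to ggd mm ggd mm ggd mm ggd mm dg dg dg dg mm mm ggd; joining the 15 pieces gives the next term.

ggdmmggdmmggdmmggdmmdgdgdgdgmmmmggd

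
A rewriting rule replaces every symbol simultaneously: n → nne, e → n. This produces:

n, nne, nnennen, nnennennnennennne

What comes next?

Rewriting the 17 symbols of nnennennnennennne one by one yields nne nne n nne nne n nne nne nne n nne nne n nne nne nne n; concatenated:

nnennennnennennnennennennnennennnennennen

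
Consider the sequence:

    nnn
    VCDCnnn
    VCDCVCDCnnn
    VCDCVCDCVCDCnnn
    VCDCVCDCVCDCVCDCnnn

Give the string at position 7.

The strings grow by a fixed prefix VCDC each time.
From VCDCVCDCVCDCVCDCnnn, 2 further steps: VCDCVCDCVCDCVCDCnnn → VCDCVCDCVCDCVCDCVCDCnnn → (answer).

VCDCVCDCVCDCVCDCVCDCVCDCnnn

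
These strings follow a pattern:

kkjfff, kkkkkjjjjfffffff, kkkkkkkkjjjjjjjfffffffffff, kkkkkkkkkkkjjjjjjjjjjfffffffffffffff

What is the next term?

kkkkkkkkkkkkkkjjjjjjjjjjjjjfffffffffffffffffff

The n-th term is 3n-1 k's then 3n-2 j's then 4n-1 f's (n = 1, 2, …).
Setting n = 5 gives 14, 13, 19 characters in each block.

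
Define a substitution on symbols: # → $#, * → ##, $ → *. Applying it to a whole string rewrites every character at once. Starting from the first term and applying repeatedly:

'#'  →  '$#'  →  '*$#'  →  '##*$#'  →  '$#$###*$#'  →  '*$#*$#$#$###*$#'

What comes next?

Replace each of the 15 characters of *$#*$#$#$###*$# in place — ## * $# ## * $# * $# * $# $# $# ## * $# — and concatenate.

##*$###*$#*$#*$#$#$###*$#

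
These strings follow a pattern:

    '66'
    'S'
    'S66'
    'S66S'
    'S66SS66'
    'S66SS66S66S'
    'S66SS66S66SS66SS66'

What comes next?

From term 3 onward, concatenate the last term with the second-to-last: S·66 = S66, S66·S = S66S, …
So term 8 is S66SS66S66SS66SS66·S66SS66S66S.

S66SS66S66SS66SS66S66SS66S66S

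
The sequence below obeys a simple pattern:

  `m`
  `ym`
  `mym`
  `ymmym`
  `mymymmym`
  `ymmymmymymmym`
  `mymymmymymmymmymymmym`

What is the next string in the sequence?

Each term (from the third on) is the two preceding terms concatenated in order: term 3 = m·ym = mym.
The next term joins ymmymmymymmym and mymymmymymmymmymymmym.

ymmymmymymmymmymymmymymmymmymymmym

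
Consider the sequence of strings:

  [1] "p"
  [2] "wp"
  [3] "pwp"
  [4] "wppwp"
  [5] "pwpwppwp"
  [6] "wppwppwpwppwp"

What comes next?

pwpwppwpwppwppwpwppwp

From term 3 onward, concatenate the second-to-last term with the last: p·wp = pwp, wp·pwp = wppwp, …
The next term joins pwpwppwp and wppwppwpwppwp.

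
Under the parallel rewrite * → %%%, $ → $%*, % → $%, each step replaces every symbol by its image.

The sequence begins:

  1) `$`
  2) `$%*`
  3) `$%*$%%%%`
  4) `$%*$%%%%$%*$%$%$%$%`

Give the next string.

$%*$%%%%$%*$%$%$%$%$%*$%%%%$%*$%$%*$%$%*$%$%*$%

Replace each of the 19 characters of $%*$%%%%$%*$%$%$%$% in place — $%* $% %%% $%* $% $% $% $% $%* $% %%% $%* $% $%* $% $%* $% $%* $% — and concatenate.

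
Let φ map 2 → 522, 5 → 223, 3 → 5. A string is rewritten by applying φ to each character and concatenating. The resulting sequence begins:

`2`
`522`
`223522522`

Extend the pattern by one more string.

Expanding 223522522: 2→522, 2→522, 3→5, 5→223, 2→522, 2→522, 5→223, 2→522, 2→522. Concatenated: 522 522 5 223 522 522 223 522 522.

5225225223522522223522522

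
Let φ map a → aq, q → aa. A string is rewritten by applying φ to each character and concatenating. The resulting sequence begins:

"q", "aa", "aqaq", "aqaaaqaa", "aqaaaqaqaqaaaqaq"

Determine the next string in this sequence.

φ(aqaaaqaqaqaaaqaq) expands symbol-by-symbol to aq aa aq aq aq aa aq aa aq aa aq aq aq aa aq aa; joining the 16 pieces gives the next term.

aqaaaqaqaqaaaqaaaqaaaqaqaqaaaqaa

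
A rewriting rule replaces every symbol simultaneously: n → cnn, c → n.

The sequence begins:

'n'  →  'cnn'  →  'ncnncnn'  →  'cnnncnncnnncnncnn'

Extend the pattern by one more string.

ncnncnncnnncnncnnncnncnncnnncnncnnncnncnn

φ(cnnncnncnnncnncnn) expands symbol-by-symbol to n cnn cnn cnn n cnn cnn n cnn cnn cnn n cnn cnn n cnn cnn; joining the 17 pieces gives the next term.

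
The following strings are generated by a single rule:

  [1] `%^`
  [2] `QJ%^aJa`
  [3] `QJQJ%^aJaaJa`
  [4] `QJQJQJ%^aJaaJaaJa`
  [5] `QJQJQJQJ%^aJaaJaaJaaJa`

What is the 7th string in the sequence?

s(k+1) = QJ·s(k)·aJa, so each term gains QJ as a prefix and aJa as a suffix.
From QJQJQJQJ%^aJaaJaaJaaJa, 2 further steps: QJQJQJQJ%^aJaaJaaJaaJa → QJQJQJQJQJ%^aJaaJaaJaaJaaJa → (answer).

QJQJQJQJQJQJ%^aJaaJaaJaaJaaJaaJa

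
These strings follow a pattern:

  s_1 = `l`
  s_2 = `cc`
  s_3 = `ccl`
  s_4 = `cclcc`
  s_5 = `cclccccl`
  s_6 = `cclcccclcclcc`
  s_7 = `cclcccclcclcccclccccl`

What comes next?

From term 3 onward, concatenate the last term with the second-to-last: cc·l = ccl, ccl·cc = cclcc, …
So term 8 is cclcccclcclcccclccccl·cclcccclcclcc.

cclcccclcclcccclcccclcclcccclcclcc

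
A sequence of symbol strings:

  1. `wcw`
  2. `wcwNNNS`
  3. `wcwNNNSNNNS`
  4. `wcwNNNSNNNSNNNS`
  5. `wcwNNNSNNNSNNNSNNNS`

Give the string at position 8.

The strings grow by a fixed suffix NNNS each time.
From wcwNNNSNNNSNNNSNNNS, 3 further steps: wcwNNNSNNNSNNNSNNNS → wcwNNNSNNNSNNNSNNNSNNNS → wcwNNNSNNNSNNNSNNNSNNNSNNNS → (answer).

wcwNNNSNNNSNNNSNNNSNNNSNNNSNNNS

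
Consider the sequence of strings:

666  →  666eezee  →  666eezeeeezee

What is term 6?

666eezeeeezeeeezeeeezeeeezee

Each term is the previous one with eezee appended.
From 666eezeeeezee, 3 further steps: 666eezeeeezee → 666eezeeeezeeeezee → 666eezeeeezeeeezeeeezee → (answer).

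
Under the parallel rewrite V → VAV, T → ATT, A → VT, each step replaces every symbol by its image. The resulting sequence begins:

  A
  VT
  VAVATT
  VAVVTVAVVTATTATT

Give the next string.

VAVVTVAVVAVATTVAVVTVAVVAVATTVTATTATTVTATTATT

φ(VAVVTVAVVTATTATT) expands symbol-by-symbol to VAV VT VAV VAV ATT VAV VT VAV VAV ATT VT ATT ATT VT ATT ATT; joining the 16 pieces gives the next term.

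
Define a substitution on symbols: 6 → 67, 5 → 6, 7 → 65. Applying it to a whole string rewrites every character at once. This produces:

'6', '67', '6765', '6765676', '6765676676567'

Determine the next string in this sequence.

676567667656767656766765

φ(6765676676567) expands symbol-by-symbol to 67 65 67 6 67 65 67 67 65 67 6 67 65; joining the 13 pieces gives the next term.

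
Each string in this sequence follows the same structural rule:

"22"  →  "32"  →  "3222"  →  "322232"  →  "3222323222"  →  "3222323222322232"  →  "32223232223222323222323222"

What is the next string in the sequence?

This is a Fibonacci-style word recurrence s(k) = s(k−1)·s(k−2): e.g. 32·22 = 3222.
The next term joins 32223232223222323222323222 and 3222323222322232.

322232322232223232223232223222323222322232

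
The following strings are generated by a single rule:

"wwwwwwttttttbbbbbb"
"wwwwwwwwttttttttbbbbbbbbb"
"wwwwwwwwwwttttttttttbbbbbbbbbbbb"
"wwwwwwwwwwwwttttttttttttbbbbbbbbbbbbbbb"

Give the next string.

wwwwwwwwwwwwwwttttttttttttttbbbbbbbbbbbbbbbbbb

The n-th term is 2n+2 w's then 2n+2 t's then 3n b's, where the shown terms are n = 2, 3, 4, 5.
For the next term, n = 6, so the run lengths are 14, 14, 18.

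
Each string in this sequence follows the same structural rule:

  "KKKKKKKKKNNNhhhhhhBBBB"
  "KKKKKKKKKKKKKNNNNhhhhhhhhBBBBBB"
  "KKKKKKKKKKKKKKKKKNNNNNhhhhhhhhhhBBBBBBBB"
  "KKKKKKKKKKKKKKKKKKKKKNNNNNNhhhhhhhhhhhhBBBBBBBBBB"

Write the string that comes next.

Reading off run lengths: K runs 9, 13, 17, 21; N runs 3, 4, 5, 6; h runs 6, 8, 10, 12; B runs 4, 6, 8, 10 — each is linear in n, where the shown terms are n = 2, 3, 4, 5.
Setting n = 6 gives 25, 7, 14, 12 characters in each block.

KKKKKKKKKKKKKKKKKKKKKKKKKNNNNNNNhhhhhhhhhhhhhhBBBBBBBBBBBB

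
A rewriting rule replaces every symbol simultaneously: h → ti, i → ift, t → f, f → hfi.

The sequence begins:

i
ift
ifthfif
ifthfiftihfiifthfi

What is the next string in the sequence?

ifthfiftihfiifthfififttihfiiftifthfiftihfiift

Applying the rule to each of the 18 symbols of ifthfiftihfiifthfi gives the pieces ift hfi f ti hfi ift hfi f ift ti hfi ift ift hfi f ti hfi ift, which concatenate to the answer.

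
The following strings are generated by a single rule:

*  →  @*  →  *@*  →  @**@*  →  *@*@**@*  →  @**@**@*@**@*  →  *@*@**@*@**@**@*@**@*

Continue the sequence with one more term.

This is a Fibonacci-style word recurrence s(k) = s(k−2)·s(k−1): e.g. *·@* = *@*.
So term 8 is @**@**@*@**@*·*@*@**@*@**@**@*@**@*.

@**@**@*@**@**@*@**@*@**@**@*@**@*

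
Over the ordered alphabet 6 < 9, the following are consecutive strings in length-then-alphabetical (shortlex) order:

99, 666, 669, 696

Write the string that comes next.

Find the rightmost character of 696 below 9, bump it to the next letter, and reset everything to its right to 6.

699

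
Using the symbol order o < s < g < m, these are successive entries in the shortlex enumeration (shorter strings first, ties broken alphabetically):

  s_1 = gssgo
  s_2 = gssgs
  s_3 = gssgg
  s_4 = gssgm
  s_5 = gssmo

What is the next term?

gssms

Find the rightmost character of gssmo below m, bump it to the next letter, and reset everything to its right to o.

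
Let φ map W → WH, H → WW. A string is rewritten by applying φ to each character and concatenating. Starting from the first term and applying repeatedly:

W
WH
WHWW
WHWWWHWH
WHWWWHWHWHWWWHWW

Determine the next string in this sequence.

φ(WHWWWHWHWHWWWHWW) expands symbol-by-symbol to WH WW WH WH WH WW WH WW WH WW WH WH WH WW WH WH; joining the 16 pieces gives the next term.

WHWWWHWHWHWWWHWWWHWWWHWHWHWWWHWH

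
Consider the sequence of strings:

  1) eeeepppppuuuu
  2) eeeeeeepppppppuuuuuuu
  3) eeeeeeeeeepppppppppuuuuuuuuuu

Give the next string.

Term n consists of 3n+1 e's, followed by 2n+3 p's, followed by 3n+1 u's (n = 1, 2, …).
At n = 4 the blocks have lengths 13, 11, 13.

eeeeeeeeeeeeepppppppppppuuuuuuuuuuuuu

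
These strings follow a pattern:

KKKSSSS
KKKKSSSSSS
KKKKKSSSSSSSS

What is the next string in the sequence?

KKKKKKSSSSSSSSSS

Term n consists of n+1 K's, followed by 2n S's, where the shown terms are n = 2, 3, 4.
At n = 5 the blocks have lengths 6, 10.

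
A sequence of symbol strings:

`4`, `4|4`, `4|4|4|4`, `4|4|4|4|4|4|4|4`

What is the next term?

s(k+1) = s(k)·|·s(k) — each term doubles the last with '|' between the halves.
Doubling 4|4|4|4|4|4|4|4 with '|' between the halves:

4|4|4|4|4|4|4|4|4|4|4|4|4|4|4|4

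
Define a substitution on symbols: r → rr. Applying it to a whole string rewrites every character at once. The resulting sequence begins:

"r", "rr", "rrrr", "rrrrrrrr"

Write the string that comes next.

Expanding rrrrrrrr: r→rr, r→rr, r→rr, r→rr, r→rr, r→rr, r→rr, r→rr. Concatenated: rr rr rr rr rr rr rr rr.

rrrrrrrrrrrrrrrr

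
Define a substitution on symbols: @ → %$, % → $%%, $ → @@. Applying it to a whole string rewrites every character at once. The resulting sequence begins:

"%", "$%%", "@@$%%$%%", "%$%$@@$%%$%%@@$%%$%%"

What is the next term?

Applying the rule to each of the 20 symbols of %$%$@@$%%$%%@@$%%$%% gives the pieces $%% @@ $%% @@ %$ %$ @@ $%% $%% @@ $%% $%% %$ %$ @@ $%% $%% @@ $%% $%%, which concatenate to the answer.

$%%@@$%%@@%$%$@@$%%$%%@@$%%$%%%$%$@@$%%$%%@@$%%$%%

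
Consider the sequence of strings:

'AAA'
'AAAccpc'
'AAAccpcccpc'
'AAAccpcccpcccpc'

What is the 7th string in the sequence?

AAAccpcccpcccpcccpcccpcccpc

Every step adds ccpc to the end: s(k+1) = s(k)·ccpc.
From AAAccpcccpcccpc, 3 further steps: AAAccpcccpcccpc → AAAccpcccpcccpcccpc → AAAccpcccpcccpcccpcccpc → (answer).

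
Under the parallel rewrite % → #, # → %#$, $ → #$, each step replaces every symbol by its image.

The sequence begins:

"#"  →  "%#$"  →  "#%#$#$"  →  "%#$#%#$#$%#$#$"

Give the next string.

Rewriting the 14 symbols of %#$#%#$#$%#$#$ one by one yields # %#$ #$ %#$ # %#$ #$ %#$ #$ # %#$ #$ %#$ #$; concatenated:

#%#$#$%#$#%#$#$%#$#$#%#$#$%#$#$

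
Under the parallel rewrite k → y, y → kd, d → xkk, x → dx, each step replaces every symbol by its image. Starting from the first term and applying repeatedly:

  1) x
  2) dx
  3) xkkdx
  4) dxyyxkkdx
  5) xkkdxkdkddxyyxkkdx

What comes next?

Rewriting the 18 symbols of xkkdxkdkddxyyxkkdx one by one yields dx y y xkk dx y xkk y xkk xkk dx kd kd dx y y xkk dx; concatenated:

dxyyxkkdxyxkkyxkkxkkdxkdkddxyyxkkdx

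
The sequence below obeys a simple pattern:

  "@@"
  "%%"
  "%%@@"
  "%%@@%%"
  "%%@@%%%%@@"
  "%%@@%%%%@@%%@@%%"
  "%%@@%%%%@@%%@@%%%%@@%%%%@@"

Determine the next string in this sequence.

%%@@%%%%@@%%@@%%%%@@%%%%@@%%@@%%%%@@%%@@%%

This is a Fibonacci-style word recurrence s(k) = s(k−1)·s(k−2): e.g. %%·@@ = %%@@.
So term 8 is %%@@%%%%@@%%@@%%%%@@%%%%@@·%%@@%%%%@@%%@@%%.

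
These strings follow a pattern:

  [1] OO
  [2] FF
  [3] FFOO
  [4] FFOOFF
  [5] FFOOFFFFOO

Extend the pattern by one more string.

FFOOFFFFOOFFOOFF

From term 3 onward, concatenate the last term with the second-to-last: FF·OO = FFOO, FFOO·FF = FFOOFF, …
So term 6 is FFOOFFFFOO·FFOOFF.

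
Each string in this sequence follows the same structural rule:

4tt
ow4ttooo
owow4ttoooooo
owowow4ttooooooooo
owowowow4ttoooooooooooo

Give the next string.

Each term wraps the previous one in ow on the left and ooo on the right.
So the next term is ow·owowowow4ttoooooooooooo·ooo.

owowowowow4ttooooooooooooooo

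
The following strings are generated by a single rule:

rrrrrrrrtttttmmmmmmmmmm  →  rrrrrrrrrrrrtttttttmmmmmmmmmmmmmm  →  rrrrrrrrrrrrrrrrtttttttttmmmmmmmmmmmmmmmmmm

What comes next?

Each string has the form r^{4n} t^{2n+1} m^{4n+2}, where the shown terms are n = 2, 3, 4.
For the next term, n = 5, so the run lengths are 20, 11, 22.

rrrrrrrrrrrrrrrrrrrrtttttttttttmmmmmmmmmmmmmmmmmmmmmm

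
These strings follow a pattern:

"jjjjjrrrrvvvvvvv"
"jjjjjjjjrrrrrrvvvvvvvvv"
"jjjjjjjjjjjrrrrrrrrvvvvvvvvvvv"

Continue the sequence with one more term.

Reading off run lengths: j runs 5, 8, 11; r runs 4, 6, 8; v runs 7, 9, 11 — each is linear in n, where the shown terms are n = 2, 3, 4.
Setting n = 5 gives 14, 10, 13 characters in each block.

jjjjjjjjjjjjjjrrrrrrrrrrvvvvvvvvvvvvv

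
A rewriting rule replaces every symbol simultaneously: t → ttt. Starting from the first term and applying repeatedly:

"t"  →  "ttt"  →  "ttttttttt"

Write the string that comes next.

Apply φ to ttttttttt symbol by symbol: t→ttt, t→ttt, t→ttt, t→ttt, t→ttt, t→ttt, t→ttt, t→ttt, t→ttt; joined: ttt ttt ttt ttt ttt ttt ttt ttt ttt.

ttttttttttttttttttttttttttt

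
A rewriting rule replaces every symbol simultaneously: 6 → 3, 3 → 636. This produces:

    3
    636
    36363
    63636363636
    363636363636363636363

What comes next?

Rewriting the 21 symbols of 363636363636363636363 one by one yields 636 3 636 3 636 3 636 3 636 3 636 3 636 3 636 3 636 3 636 3 636; concatenated:

6363636363636363636363636363636363636363636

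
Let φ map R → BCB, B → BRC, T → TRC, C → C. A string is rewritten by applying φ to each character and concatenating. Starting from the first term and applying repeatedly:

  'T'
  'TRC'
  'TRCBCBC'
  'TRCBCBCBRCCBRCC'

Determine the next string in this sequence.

Rewriting the 15 symbols of TRCBCBCBRCCBRCC one by one yields TRC BCB C BRC C BRC C BRC BCB C C BRC BCB C C; concatenated:

TRCBCBCBRCCBRCCBRCBCBCCBRCBCBCC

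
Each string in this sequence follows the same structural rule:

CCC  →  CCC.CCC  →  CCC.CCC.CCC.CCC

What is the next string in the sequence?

Every step duplicates the string with '.' between the halves.
So the next term is two copies of CCC.CCC.CCC.CCC with '.' between the halves.

CCC.CCC.CCC.CCC.CCC.CCC.CCC.CCC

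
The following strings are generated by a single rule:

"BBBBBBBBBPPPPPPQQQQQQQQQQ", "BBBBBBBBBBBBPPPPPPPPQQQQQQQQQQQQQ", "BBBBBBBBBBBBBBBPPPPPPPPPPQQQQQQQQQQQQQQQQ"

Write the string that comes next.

BBBBBBBBBBBBBBBBBBPPPPPPPPPPPPQQQQQQQQQQQQQQQQQQQ

Reading off run lengths: B runs 9, 12, 15; P runs 6, 8, 10; Q runs 10, 13, 16 — each is linear in n, where the shown terms are n = 3, 4, 5.
For the next term, n = 6, so the run lengths are 18, 12, 19.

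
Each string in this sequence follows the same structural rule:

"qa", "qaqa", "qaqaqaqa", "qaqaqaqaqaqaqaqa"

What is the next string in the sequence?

Every step duplicates the string.
Doubling qaqaqaqaqaqaqaqa:

qaqaqaqaqaqaqaqaqaqaqaqaqaqaqaqa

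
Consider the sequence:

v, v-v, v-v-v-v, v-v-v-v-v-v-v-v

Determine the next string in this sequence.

v-v-v-v-v-v-v-v-v-v-v-v-v-v-v-v

s(k+1) = s(k)·-·s(k) — each term doubles the last with '-' between the halves.
So the next term is two copies of v-v-v-v-v-v-v-v with '-' between the halves.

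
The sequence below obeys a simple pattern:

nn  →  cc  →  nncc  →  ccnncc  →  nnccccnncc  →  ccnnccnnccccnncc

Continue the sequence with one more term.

Each term (from the third on) is the two preceding terms concatenated in order: term 3 = nn·cc = nncc.
So term 7 is nnccccnncc·ccnnccnnccccnncc.

nnccccnnccccnnccnnccccnncc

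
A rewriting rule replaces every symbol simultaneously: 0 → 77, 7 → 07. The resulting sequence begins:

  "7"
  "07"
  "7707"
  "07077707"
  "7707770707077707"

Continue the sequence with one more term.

Rewriting the 16 symbols of 7707770707077707 one by one yields 07 07 77 07 07 07 77 07 77 07 77 07 07 07 77 07; concatenated:

07077707070777077707770707077707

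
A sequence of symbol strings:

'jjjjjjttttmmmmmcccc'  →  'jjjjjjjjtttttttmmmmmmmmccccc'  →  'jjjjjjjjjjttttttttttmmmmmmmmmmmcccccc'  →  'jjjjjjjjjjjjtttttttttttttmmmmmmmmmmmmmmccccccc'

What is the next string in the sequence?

The n-th term is 2n+2 j's then 3n-2 t's then 3n-1 m's then n+2 c's, where the shown terms are n = 2, 3, 4, 5.
At n = 6 the blocks have lengths 14, 16, 17, 8.

jjjjjjjjjjjjjjttttttttttttttttmmmmmmmmmmmmmmmmmcccccccc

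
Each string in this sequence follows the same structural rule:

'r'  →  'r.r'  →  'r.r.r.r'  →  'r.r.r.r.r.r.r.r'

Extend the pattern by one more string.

r.r.r.r.r.r.r.r.r.r.r.r.r.r.r.r

s(k+1) = s(k)·.·s(k) — each term doubles the last with '.' between the halves.
One more doubling of r.r.r.r.r.r.r.r gives the answer.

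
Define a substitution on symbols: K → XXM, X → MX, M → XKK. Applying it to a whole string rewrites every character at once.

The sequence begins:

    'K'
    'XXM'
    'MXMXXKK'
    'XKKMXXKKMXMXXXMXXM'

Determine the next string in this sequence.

Replace each of the 18 characters of XKKMXXKKMXMXXXMXXM in place — MX XXM XXM XKK MX MX XXM XXM XKK MX XKK MX MX MX XKK MX MX XKK — and concatenate.

MXXXMXXMXKKMXMXXXMXXMXKKMXXKKMXMXMXXKKMXMXXKK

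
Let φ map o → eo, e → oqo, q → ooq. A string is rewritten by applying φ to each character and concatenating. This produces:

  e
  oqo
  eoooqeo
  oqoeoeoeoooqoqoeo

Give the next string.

Applying the rule to each of the 17 symbols of oqoeoeoeoooqoqoeo gives the pieces eo ooq eo oqo eo oqo eo oqo eo eo eo ooq eo ooq eo oqo eo, which concatenate to the answer.

eoooqeooqoeooqoeooqoeoeoeoooqeoooqeooqoeo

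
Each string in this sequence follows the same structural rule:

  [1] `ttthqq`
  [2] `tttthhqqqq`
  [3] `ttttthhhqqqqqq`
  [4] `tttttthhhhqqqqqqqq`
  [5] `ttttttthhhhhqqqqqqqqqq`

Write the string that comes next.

tttttttthhhhhhqqqqqqqqqqqq

Term n consists of n+2 t's, followed by n h's, followed by 2n q's (n = 1, 2, …).
At n = 6 the blocks have lengths 8, 6, 12.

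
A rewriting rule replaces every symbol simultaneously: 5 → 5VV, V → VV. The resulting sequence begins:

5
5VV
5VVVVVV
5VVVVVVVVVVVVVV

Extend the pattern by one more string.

5VVVVVVVVVVVVVVVVVVVVVVVVVVVVVV

φ(5VVVVVVVVVVVVVV) expands symbol-by-symbol to 5VV VV VV VV VV VV VV VV VV VV VV VV VV VV VV; joining the 15 pieces gives the next term.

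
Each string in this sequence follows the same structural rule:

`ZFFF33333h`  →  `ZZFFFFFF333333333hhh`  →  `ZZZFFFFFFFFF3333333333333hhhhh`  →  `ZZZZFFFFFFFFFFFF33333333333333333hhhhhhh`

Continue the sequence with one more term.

ZZZZZFFFFFFFFFFFFFFF333333333333333333333hhhhhhhhh

Term n consists of n Z's, followed by 3n F's, followed by 4n+1 3's, followed by 2n-1 h's (n = 1, 2, …).
For the next term, n = 5, so the run lengths are 5, 15, 21, 9.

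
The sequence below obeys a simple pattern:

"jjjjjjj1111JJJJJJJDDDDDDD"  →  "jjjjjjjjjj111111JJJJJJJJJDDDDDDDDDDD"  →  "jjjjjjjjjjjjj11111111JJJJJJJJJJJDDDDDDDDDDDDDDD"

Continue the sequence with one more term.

jjjjjjjjjjjjjjjj1111111111JJJJJJJJJJJJJDDDDDDDDDDDDDDDDDDD

The n-th term is 3n+1 j's then 2n 1's then 2n+3 J's then 4n-1 D's, where the shown terms are n = 2, 3, 4.
For the next term, n = 5, so the run lengths are 16, 10, 13, 19.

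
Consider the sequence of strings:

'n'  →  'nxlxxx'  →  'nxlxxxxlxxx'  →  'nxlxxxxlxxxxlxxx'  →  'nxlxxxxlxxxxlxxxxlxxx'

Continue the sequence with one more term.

The strings grow by a fixed suffix xlxxx each time.
Applying this once more to nxlxxxxlxxxxlxxxxlxxx:

nxlxxxxlxxxxlxxxxlxxxxlxxx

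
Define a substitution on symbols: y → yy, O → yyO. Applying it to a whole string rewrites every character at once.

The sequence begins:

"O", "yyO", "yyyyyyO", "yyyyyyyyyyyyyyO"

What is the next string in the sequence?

yyyyyyyyyyyyyyyyyyyyyyyyyyyyyyO

Applying the rule to each of the 15 symbols of yyyyyyyyyyyyyyO gives the pieces yy yy yy yy yy yy yy yy yy yy yy yy yy yy yyO, which concatenate to the answer.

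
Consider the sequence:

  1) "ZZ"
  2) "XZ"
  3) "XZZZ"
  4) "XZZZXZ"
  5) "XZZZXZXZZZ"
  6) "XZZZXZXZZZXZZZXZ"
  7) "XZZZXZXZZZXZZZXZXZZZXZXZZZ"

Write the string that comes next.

This is a Fibonacci-style word recurrence s(k) = s(k−1)·s(k−2): e.g. XZ·ZZ = XZZZ.
So term 8 is XZZZXZXZZZXZZZXZXZZZXZXZZZ·XZZZXZXZZZXZZZXZ.

XZZZXZXZZZXZZZXZXZZZXZXZZZXZZZXZXZZZXZZZXZ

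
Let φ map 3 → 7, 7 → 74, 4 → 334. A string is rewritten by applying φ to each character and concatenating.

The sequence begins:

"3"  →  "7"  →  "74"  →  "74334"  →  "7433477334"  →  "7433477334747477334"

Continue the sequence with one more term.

74334773347474773347433474334747477334

Applying the rule to each of the 19 symbols of 7433477334747477334 gives the pieces 74 334 7 7 334 74 74 7 7 334 74 334 74 334 74 74 7 7 334, which concatenate to the answer.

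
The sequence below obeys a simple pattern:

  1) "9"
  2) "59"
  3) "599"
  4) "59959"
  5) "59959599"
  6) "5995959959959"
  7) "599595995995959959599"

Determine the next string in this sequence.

5995959959959599595995995959959959

Each term (from the third on) is the previous term followed by the one before it: term 3 = 59·9 = 599.
Continuing: 599595995995959959599 · 5995959959959 gives term 8.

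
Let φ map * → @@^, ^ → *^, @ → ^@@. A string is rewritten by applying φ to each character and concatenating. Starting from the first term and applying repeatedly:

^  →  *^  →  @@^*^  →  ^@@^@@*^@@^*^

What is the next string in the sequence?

Rewriting the 13 symbols of ^@@^@@*^@@^*^ one by one yields *^ ^@@ ^@@ *^ ^@@ ^@@ @@^ *^ ^@@ ^@@ *^ @@^ *^; concatenated:

*^^@@^@@*^^@@^@@@@^*^^@@^@@*^@@^*^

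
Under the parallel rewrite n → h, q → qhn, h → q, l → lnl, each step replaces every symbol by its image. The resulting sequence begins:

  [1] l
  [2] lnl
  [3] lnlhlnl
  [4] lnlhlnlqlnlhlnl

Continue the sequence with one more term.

φ(lnlhlnlqlnlhlnl) expands symbol-by-symbol to lnl h lnl q lnl h lnl qhn lnl h lnl q lnl h lnl; joining the 15 pieces gives the next term.

lnlhlnlqlnlhlnlqhnlnlhlnlqlnlhlnl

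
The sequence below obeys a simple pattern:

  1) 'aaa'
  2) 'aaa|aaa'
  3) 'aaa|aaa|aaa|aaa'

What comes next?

aaa|aaa|aaa|aaa|aaa|aaa|aaa|aaa

Each string is two copies of the previous one joined by '|'.
One more doubling of aaa|aaa|aaa|aaa gives the answer.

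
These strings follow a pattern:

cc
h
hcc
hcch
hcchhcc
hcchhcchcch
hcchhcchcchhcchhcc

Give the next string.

hcchhcchcchhcchhcchcchhcchcch

Each term (from the third on) is the previous term followed by the one before it: term 3 = h·cc = hcc.
The next term joins hcchhcchcchhcchhcc and hcchhcchcch.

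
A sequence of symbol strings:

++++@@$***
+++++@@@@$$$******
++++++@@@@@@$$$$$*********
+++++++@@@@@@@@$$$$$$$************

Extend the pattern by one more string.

++++++++@@@@@@@@@@$$$$$$$$$***************

Reading off run lengths: + runs 4, 5, 6, 7; @ runs 2, 4, 6, 8; $ runs 1, 3, 5, 7; * runs 3, 6, 9, 12 — each is linear in n (n = 1, 2, …).
For the next term, n = 5, so the run lengths are 8, 10, 9, 15.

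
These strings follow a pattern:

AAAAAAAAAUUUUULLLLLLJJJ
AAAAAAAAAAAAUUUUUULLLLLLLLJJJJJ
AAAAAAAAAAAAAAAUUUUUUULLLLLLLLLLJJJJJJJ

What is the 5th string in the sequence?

Reading off run lengths: A runs 9, 12, 15; U runs 5, 6, 7; L runs 6, 8, 10; J runs 3, 5, 7 — each is linear in n, where the shown terms are n = 2, 3, 4.
Setting n = 6 gives 21, 9, 14, 11 characters in each block.

AAAAAAAAAAAAAAAAAAAAAUUUUUUUUULLLLLLLLLLLLLLJJJJJJJJJJJ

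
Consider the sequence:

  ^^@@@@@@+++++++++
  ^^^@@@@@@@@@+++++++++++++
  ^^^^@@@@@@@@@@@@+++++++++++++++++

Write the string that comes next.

^^^^^@@@@@@@@@@@@@@@+++++++++++++++++++++

The n-th term is n ^'s then 3n @'s then 4n+1 +'s, where the shown terms are n = 2, 3, 4.
For the next term, n = 5, so the run lengths are 5, 15, 21.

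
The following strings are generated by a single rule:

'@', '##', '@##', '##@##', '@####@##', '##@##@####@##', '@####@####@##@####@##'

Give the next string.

##@##@####@##@####@####@##@####@##

Each term (from the third on) is the two preceding terms concatenated in order: term 3 = @·## = @##.
Continuing: ##@##@####@## · @####@####@##@####@## gives term 8.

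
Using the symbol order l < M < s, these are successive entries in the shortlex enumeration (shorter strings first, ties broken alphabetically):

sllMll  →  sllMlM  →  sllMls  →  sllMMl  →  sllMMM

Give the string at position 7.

sllMsl

Stepping forward 2 times from sllMMM: sllMMM → sllMMs, then the target.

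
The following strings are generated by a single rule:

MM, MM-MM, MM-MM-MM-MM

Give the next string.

s(k+1) = s(k)·-·s(k) — each term doubles the last with '-' between the halves.
Doubling MM-MM-MM-MM with '-' between the halves:

MM-MM-MM-MM-MM-MM-MM-MM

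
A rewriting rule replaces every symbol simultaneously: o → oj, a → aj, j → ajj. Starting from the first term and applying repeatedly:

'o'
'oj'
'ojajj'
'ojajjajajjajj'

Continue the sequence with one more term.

Applying the rule to each of the 13 symbols of ojajjajajjajj gives the pieces oj ajj aj ajj ajj aj ajj aj ajj ajj aj ajj ajj, which concatenate to the answer.

ojajjajajjajjajajjajajjajjajajjajj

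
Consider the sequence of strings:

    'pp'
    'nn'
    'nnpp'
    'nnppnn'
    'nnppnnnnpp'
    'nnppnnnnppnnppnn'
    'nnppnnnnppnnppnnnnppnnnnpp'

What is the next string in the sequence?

nnppnnnnppnnppnnnnppnnnnppnnppnnnnppnnppnn

This is a Fibonacci-style word recurrence s(k) = s(k−1)·s(k−2): e.g. nn·pp = nnpp.
The next term joins nnppnnnnppnnppnnnnppnnnnpp and nnppnnnnppnnppnn.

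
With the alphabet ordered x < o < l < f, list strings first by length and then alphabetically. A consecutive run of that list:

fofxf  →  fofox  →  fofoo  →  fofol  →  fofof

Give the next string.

Treat fofof as a base-4 numeral over the given alphabet and add one, carrying through any trailing f's.

foflx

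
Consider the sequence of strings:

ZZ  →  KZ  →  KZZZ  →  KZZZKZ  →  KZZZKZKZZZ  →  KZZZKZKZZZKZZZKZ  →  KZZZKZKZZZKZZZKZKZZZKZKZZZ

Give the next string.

KZZZKZKZZZKZZZKZKZZZKZKZZZKZZZKZKZZZKZZZKZ

Each term (from the third on) is the previous term followed by the one before it: term 3 = KZ·ZZ = KZZZ.
The next term joins KZZZKZKZZZKZZZKZKZZZKZKZZZ and KZZZKZKZZZKZZZKZ.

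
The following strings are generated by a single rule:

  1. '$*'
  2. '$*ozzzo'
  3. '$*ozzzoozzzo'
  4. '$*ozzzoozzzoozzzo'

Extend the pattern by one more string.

The strings grow by a fixed suffix ozzzo each time.
So the next term is $*ozzzoozzzoozzzo·ozzzo.

$*ozzzoozzzoozzzoozzzo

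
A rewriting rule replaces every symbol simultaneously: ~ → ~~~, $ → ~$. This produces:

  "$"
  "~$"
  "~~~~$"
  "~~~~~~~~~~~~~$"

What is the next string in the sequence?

~~~~~~~~~~~~~~~~~~~~~~~~~~~~~~~~~~~~~~~~$

Replace each of the 14 characters of ~~~~~~~~~~~~~$ in place — ~~~ ~~~ ~~~ ~~~ ~~~ ~~~ ~~~ ~~~ ~~~ ~~~ ~~~ ~~~ ~~~ ~$ — and concatenate.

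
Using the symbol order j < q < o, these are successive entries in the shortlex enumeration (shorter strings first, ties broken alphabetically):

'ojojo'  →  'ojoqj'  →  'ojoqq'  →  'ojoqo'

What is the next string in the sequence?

ojooj

Treat ojoqo as a base-3 numeral over the given alphabet and add one, carrying through any trailing o's.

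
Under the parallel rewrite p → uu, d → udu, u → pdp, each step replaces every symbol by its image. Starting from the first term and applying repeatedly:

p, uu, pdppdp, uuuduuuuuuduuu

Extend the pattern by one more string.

Rewriting the 14 symbols of uuuduuuuuuduuu one by one yields pdp pdp pdp udu pdp pdp pdp pdp pdp pdp udu pdp pdp pdp; concatenated:

pdppdppdpudupdppdppdppdppdppdpudupdppdppdp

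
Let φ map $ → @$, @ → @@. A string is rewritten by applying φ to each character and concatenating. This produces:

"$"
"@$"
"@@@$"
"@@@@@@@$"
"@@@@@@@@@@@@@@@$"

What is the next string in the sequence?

Rewriting the 16 symbols of @@@@@@@@@@@@@@@$ one by one yields @@ @@ @@ @@ @@ @@ @@ @@ @@ @@ @@ @@ @@ @@ @@ @$; concatenated:

@@@@@@@@@@@@@@@@@@@@@@@@@@@@@@@$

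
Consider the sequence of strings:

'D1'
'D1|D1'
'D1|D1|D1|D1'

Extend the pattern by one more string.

D1|D1|D1|D1|D1|D1|D1|D1

Every step duplicates the string with '|' between the halves.
One more doubling of D1|D1|D1|D1 gives the answer.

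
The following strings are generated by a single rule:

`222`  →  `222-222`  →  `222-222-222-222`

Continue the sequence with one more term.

s(k+1) = s(k)·-·s(k) — each term doubles the last with '-' between the halves.
So the next term is two copies of 222-222-222-222 with '-' between the halves.

222-222-222-222-222-222-222-222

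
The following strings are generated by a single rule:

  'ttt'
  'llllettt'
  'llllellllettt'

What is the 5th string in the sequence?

The strings grow by a fixed prefix lllle each time.
From llllellllettt, 2 further steps: llllellllettt → llllellllellllettt → (answer).

llllellllellllellllettt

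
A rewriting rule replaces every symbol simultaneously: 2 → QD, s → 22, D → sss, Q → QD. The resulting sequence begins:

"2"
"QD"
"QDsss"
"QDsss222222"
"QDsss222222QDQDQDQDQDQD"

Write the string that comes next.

QDsss222222QDQDQDQDQDQDQDsssQDsssQDsssQDsssQDsssQDsss

Replace each of the 23 characters of QDsss222222QDQDQDQDQDQD in place — QD sss 22 22 22 QD QD QD QD QD QD QD sss QD sss QD sss QD sss QD sss QD sss — and concatenate.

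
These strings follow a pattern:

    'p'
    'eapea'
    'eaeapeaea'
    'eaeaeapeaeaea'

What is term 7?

eaeaeaeaeaeapeaeaeaeaeaea

s(k+1) = ea·s(k)·ea, so each term gains ea as a prefix and ea as a suffix.
From eaeaeapeaeaea, 3 further steps: eaeaeapeaeaea → eaeaeaeapeaeaeaea → eaeaeaeaeapeaeaeaeaea → (answer).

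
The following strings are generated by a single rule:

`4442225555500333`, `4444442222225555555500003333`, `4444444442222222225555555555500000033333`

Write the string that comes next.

Each string has the form 4^{3n} 2^{3n} 5^{3n+2} 0^{2n} 3^{n+2} (n = 1, 2, …).
Setting n = 4 gives 12, 12, 14, 8, 6 characters in each block.

4444444444442222222222225555555555555500000000333333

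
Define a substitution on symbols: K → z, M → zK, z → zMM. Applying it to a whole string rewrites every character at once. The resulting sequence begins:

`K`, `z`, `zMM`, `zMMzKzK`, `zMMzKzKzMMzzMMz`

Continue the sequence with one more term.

zMMzKzKzMMzzMMzzMMzKzKzMMzMMzKzKzMM

φ(zMMzKzKzMMzzMMz) expands symbol-by-symbol to zMM zK zK zMM z zMM z zMM zK zK zMM zMM zK zK zMM; joining the 15 pieces gives the next term.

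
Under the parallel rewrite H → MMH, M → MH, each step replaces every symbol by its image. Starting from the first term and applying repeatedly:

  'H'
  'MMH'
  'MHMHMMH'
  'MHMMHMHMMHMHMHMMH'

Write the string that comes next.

MHMMHMHMHMMHMHMMHMHMHMMHMHMMHMHMMHMHMHMMH

Applying the rule to each of the 17 symbols of MHMMHMHMMHMHMHMMH gives the pieces MH MMH MH MH MMH MH MMH MH MH MMH MH MMH MH MMH MH MH MMH, which concatenate to the answer.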